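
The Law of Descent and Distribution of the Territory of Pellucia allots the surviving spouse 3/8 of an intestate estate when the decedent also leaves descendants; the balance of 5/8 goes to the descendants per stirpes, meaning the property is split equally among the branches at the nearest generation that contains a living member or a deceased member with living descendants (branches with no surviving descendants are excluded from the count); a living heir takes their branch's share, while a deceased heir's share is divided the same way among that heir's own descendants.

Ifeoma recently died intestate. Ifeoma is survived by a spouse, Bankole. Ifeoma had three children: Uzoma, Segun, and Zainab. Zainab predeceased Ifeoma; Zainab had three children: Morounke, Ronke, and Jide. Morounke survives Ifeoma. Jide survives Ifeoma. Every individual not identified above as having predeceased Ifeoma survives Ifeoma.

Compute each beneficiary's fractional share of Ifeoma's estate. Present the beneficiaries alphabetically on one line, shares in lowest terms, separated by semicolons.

Bankole, as surviving spouse, takes 3/8.
The remaining 5/8 passes to Ifeoma's descendants per stirpes.
The 5/8 is divided into 3 equal shares of 5/24 among Uzoma, Segun, Zainab.
Uzoma is living and takes 5/24.
Segun is living and takes 5/24.
Zainab predeceased; the 5/24 allotted to Zainab's branch passes to Zainab's issue by representation.
The 5/24 is divided into 3 equal shares of 5/72 among Morounke, Ronke, Jide.
Morounke is living and takes 5/72.
Ronke is living and takes 5/72.
Jide is living and takes 5/72.

Bankole 3/8; Jide 5/72; Morounke 5/72; Ronke 5/72; Segun 5/24; Uzoma 5/24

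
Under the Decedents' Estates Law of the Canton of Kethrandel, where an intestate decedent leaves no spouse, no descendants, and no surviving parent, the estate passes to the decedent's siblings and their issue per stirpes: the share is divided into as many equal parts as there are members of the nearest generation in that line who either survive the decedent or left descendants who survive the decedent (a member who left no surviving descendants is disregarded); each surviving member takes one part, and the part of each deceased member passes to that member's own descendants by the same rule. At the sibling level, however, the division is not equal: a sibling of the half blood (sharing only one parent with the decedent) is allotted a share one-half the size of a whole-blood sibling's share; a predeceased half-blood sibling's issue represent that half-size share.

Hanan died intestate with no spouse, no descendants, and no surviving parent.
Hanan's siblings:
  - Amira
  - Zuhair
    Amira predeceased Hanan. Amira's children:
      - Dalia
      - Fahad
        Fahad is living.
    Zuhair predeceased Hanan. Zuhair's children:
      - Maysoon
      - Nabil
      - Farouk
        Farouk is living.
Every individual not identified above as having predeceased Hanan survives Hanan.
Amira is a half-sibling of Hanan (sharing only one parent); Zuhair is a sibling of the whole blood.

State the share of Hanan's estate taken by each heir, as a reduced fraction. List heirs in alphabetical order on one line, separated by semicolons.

No spouse, descendants, or parent survives, so the estate passes to Hanan's siblings per stirpes.
Half-blood siblings count for one-half the weight of whole-blood siblings at the initial division.
Dividing 1 in proportion to weights (total weight 3/2): Amira (weight 1/2) → 1/3; Zuhair (weight 1) → 2/3.
Amira predeceased; the 1/3 allotted to Amira's branch passes to Amira's issue by representation.
The 1/3 is divided into 2 equal shares of 1/6 among Dalia, Fahad.
Dalia is living and takes 1/6.
Fahad is living and takes 1/6.
Zuhair predeceased; the 2/3 allotted to Zuhair's branch passes to Zuhair's issue by representation.
The 2/3 is divided into 3 equal shares of 2/9 among Maysoon, Nabil, Farouk.
Maysoon is living and takes 2/9.
Nabil is living and takes 2/9.
Farouk is living and takes 2/9.

Dalia 1/6; Fahad 1/6; Farouk 2/9; Maysoon 2/9; Nabil 2/9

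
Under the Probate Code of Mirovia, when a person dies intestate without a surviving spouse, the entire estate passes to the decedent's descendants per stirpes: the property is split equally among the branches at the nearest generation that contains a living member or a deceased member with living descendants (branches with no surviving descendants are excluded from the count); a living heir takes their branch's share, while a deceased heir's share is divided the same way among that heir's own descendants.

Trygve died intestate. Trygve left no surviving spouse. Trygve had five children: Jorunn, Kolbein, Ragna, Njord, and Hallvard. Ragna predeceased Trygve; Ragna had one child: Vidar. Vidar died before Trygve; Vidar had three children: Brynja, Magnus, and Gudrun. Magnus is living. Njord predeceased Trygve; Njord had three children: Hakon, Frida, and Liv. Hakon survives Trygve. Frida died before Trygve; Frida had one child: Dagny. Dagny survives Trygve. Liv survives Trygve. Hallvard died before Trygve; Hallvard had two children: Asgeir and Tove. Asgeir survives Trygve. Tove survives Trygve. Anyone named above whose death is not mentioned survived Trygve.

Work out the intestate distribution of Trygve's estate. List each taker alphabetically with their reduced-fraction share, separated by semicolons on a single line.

There is no surviving spouse, so the entire estate passes to Trygve's descendants per stirpes.
The estate is divided into 5 equal shares of 1/5 among Jorunn, Kolbein, Ragna, Njord, Hallvard.
Jorunn is living and takes 1/5.
Kolbein is living and takes 1/5.
Ragna predeceased; the 1/5 allotted to Ragna's branch passes to Ragna's issue by representation.
Vidar's line is the sole branch at this level, so the full 1/5 passes to Vidar's issue by representation.
The 1/5 is divided into 3 equal shares of 1/15 among Brynja, Magnus, Gudrun.
Brynja is living and takes 1/15.
Magnus is living and takes 1/15.
Gudrun is living and takes 1/15.
Njord predeceased; the 1/5 allotted to Njord's branch passes to Njord's issue by representation.
The 1/5 is divided into 3 equal shares of 1/15 among Hakon, Frida, Liv.
Hakon is living and takes 1/15.
Frida predeceased; the 1/15 allotted to Frida's branch passes to Frida's issue by representation.
Dagny is the sole taker at this level and receives the full 1/15.
Liv is living and takes 1/15.
Hallvard predeceased; the 1/5 allotted to Hallvard's branch passes to Hallvard's issue by representation.
The 1/5 is divided into 2 equal shares of 1/10 among Asgeir, Tove.
Asgeir is living and takes 1/10.
Tove is living and takes 1/10.

Asgeir 1/10; Brynja 1/15; Dagny 1/15; Gudrun 1/15; Hakon 1/15; Jorunn 1/5; Kolbein 1/5; Liv 1/15; Magnus 1/15; Tove 1/10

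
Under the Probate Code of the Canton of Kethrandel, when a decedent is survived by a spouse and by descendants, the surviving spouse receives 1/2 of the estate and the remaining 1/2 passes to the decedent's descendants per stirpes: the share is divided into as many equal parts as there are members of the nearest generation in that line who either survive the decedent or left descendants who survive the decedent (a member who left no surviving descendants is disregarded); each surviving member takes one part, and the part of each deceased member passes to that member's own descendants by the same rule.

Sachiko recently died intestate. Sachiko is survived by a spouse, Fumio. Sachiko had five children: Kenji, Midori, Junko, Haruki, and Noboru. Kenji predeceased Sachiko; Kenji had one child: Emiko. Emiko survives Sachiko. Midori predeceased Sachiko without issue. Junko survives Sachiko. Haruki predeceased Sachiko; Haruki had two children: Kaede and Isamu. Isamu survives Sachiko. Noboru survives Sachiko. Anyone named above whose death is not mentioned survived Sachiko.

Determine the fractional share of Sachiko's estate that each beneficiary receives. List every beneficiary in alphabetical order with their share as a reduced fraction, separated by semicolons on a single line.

Fumio, as surviving spouse, takes 1/2.
The remaining 1/2 passes to Sachiko's descendants per stirpes.
Midori left no surviving issue, so that branch lapses and is disregarded.
The 1/2 is divided into 4 equal shares of 1/8 among Kenji, Junko, Haruki, Noboru.
Kenji predeceased; the 1/8 allotted to Kenji's branch passes to Kenji's issue by representation.
Emiko is the sole taker at this level and receives the full 1/8.
Junko is living and takes 1/8.
Haruki predeceased; the 1/8 allotted to Haruki's branch passes to Haruki's issue by representation.
The 1/8 is divided into 2 equal shares of 1/16 among Kaede, Isamu.
Kaede is living and takes 1/16.
Isamu is living and takes 1/16.
Noboru is living and takes 1/8.

Emiko 1/8; Fumio 1/2; Isamu 1/16; Junko 1/8; Kaede 1/16; Noboru 1/8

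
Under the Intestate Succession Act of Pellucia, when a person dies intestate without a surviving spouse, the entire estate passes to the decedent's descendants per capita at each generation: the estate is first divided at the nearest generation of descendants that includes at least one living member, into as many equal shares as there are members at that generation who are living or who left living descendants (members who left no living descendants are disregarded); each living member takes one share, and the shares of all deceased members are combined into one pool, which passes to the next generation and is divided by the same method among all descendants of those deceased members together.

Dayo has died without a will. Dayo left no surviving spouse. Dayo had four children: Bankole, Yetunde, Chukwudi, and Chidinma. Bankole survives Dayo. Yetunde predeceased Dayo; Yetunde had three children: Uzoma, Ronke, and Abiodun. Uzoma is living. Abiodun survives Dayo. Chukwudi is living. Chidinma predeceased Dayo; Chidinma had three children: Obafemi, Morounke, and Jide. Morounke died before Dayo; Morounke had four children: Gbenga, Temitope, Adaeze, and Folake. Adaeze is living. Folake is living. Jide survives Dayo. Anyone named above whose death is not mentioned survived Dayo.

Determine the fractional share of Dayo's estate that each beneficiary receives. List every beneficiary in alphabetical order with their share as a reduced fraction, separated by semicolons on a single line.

Abiodun 1/12; Adaeze 1/48; Bankole 1/4; Chukwudi 1/4; Folake 1/48; Gbenga 1/48; Jide 1/12; Obafemi 1/12; Ronke 1/12; Temitope 1/48; Uzoma 1/12

There is no surviving spouse, so the entire estate passes to Dayo's descendants per capita at each generation.
At generation 1 (Bankole, Yetunde, Chukwudi, Chidinma) there are 4 shares of (1)/4 = 1/4 each.
Living: Bankole and Chukwudi — each takes 1/4.
Deceased: Yetunde and Chidinma. Their combined 1/2 is pooled and carried to generation 2.
At generation 2 (Uzoma, Ronke, Abiodun, Obafemi, Morounke, Jide) there are 6 shares of (1/2)/6 = 1/12 each.
Living: Uzoma, Ronke, Abiodun, Obafemi, and Jide — each takes 1/12.
Deceased: Morounke. That 1/12 share is carried to generation 3.
At generation 3 (Gbenga, Temitope, Adaeze, Folake) there are 4 shares of (1/12)/4 = 1/48 each.
Living: Gbenga, Temitope, Adaeze, and Folake — each takes 1/48.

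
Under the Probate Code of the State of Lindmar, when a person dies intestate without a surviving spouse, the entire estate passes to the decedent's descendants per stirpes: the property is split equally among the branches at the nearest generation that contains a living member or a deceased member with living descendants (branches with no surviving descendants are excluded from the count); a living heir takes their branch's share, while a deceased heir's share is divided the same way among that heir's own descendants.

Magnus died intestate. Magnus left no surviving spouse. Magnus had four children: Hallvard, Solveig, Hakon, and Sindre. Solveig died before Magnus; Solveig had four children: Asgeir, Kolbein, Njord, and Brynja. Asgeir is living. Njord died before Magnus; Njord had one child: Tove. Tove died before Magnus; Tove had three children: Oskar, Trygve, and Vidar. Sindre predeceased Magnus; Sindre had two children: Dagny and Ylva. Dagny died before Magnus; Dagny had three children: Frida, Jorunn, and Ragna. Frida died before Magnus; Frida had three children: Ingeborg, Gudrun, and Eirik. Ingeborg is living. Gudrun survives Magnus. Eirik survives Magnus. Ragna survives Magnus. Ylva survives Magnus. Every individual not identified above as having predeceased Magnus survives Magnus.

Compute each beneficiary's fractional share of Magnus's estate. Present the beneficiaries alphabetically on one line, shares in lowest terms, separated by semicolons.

Asgeir 1/16; Brynja 1/16; Eirik 1/72; Gudrun 1/72; Hakon 1/4; Hallvard 1/4; Ingeborg 1/72; Jorunn 1/24; Kolbein 1/16; Oskar 1/48; Ragna 1/24; Trygve 1/48; Vidar 1/48; Ylva 1/8

There is no surviving spouse, so the entire estate passes to Magnus's descendants per stirpes.
The estate is divided into 4 equal shares of 1/4 among Hallvard, Solveig, Hakon, Sindre.
Hallvard is living and takes 1/4.
Solveig predeceased; the 1/4 allotted to Solveig's branch passes to Solveig's issue by representation.
The 1/4 is divided into 4 equal shares of 1/16 among Asgeir, Kolbein, Njord, Brynja.
Asgeir is living and takes 1/16.
Kolbein is living and takes 1/16.
Njord predeceased; the 1/16 allotted to Njord's branch passes to Njord's issue by representation.
Tove's line is the sole branch at this level, so the full 1/16 passes to Tove's issue by representation.
The 1/16 is divided into 3 equal shares of 1/48 among Oskar, Trygve, Vidar.
Oskar is living and takes 1/48.
Trygve is living and takes 1/48.
Vidar is living and takes 1/48.
Brynja is living and takes 1/16.
Hakon is living and takes 1/4.
Sindre predeceased; the 1/4 allotted to Sindre's branch passes to Sindre's issue by representation.
The 1/4 is divided into 2 equal shares of 1/8 among Dagny, Ylva.
Dagny predeceased; the 1/8 allotted to Dagny's branch passes to Dagny's issue by representation.
The 1/8 is divided into 3 equal shares of 1/24 among Frida, Jorunn, Ragna.
Frida predeceased; the 1/24 allotted to Frida's branch passes to Frida's issue by representation.
The 1/24 is divided into 3 equal shares of 1/72 among Ingeborg, Gudrun, Eirik.
Ingeborg is living and takes 1/72.
Gudrun is living and takes 1/72.
Eirik is living and takes 1/72.
Jorunn is living and takes 1/24.
Ragna is living and takes 1/24.
Ylva is living and takes 1/8.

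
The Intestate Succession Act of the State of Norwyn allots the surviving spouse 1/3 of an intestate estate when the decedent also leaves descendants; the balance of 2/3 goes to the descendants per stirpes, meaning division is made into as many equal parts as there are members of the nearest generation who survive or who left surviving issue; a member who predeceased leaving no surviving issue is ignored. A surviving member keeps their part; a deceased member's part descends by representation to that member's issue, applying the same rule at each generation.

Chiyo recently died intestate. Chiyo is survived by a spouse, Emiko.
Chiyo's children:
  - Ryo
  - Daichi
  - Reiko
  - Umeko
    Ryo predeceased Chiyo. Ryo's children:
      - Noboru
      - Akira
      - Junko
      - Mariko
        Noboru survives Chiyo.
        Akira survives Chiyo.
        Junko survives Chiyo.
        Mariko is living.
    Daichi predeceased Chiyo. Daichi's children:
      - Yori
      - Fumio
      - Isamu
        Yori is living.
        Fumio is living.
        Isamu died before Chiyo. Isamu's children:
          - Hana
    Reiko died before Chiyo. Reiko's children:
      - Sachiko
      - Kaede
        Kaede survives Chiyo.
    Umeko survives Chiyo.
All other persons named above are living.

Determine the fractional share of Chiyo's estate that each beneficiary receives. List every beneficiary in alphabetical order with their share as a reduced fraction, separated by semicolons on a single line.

Emiko, as surviving spouse, takes 1/3.
The remaining 2/3 passes to Chiyo's descendants per stirpes.
The 2/3 is divided into 4 equal shares of 1/6 among Ryo, Daichi, Reiko, Umeko.
Ryo predeceased; the 1/6 allotted to Ryo's branch passes to Ryo's issue by representation.
The 1/6 is divided into 4 equal shares of 1/24 among Noboru, Akira, Junko, Mariko.
Noboru is living and takes 1/24.
Akira is living and takes 1/24.
Junko is living and takes 1/24.
Mariko is living and takes 1/24.
Daichi predeceased; the 1/6 allotted to Daichi's branch passes to Daichi's issue by representation.
The 1/6 is divided into 3 equal shares of 1/18 among Yori, Fumio, Isamu.
Yori is living and takes 1/18.
Fumio is living and takes 1/18.
Isamu predeceased; the 1/18 allotted to Isamu's branch passes to Isamu's issue by representation.
Hana is the sole taker at this level and receives the full 1/18.
Reiko predeceased; the 1/6 allotted to Reiko's branch passes to Reiko's issue by representation.
The 1/6 is divided into 2 equal shares of 1/12 among Sachiko, Kaede.
Sachiko is living and takes 1/12.
Kaede is living and takes 1/12.
Umeko is living and takes 1/6.

Akira 1/24; Emiko 1/3; Fumio 1/18; Hana 1/18; Junko 1/24; Kaede 1/12; Mariko 1/24; Noboru 1/24; Sachiko 1/12; Umeko 1/6; Yori 1/18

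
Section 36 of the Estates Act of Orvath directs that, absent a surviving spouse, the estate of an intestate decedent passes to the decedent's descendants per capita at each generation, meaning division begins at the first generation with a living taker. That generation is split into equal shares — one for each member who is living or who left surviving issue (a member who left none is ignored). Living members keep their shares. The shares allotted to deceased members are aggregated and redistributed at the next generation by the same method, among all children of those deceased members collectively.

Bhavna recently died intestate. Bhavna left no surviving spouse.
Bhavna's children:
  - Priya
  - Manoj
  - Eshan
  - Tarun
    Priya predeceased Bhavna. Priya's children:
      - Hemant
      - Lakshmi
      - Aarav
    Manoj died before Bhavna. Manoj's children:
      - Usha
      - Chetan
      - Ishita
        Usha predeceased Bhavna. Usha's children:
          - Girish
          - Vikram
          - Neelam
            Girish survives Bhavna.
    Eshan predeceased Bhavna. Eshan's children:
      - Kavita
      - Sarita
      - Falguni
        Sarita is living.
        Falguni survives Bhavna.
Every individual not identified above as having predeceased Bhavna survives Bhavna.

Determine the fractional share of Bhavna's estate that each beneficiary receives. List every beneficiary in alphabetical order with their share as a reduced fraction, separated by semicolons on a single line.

There is no surviving spouse, so the entire estate passes to Bhavna's descendants per capita at each generation.
At generation 1 (Priya, Manoj, Eshan, Tarun) there are 4 shares of (1)/4 = 1/4 each.
Living: Tarun — each takes 1/4.
Deceased: Priya, Manoj, and Eshan. Their combined 3/4 is pooled and carried to generation 2.
At generation 2 (Hemant, Lakshmi, Aarav, Usha, Chetan, Ishita, Kavita, Sarita, Falguni) there are 9 shares of (3/4)/9 = 1/12 each.
Living: Hemant, Lakshmi, Aarav, Chetan, Ishita, Kavita, Sarita, and Falguni — each takes 1/12.
Deceased: Usha. That 1/12 share is carried to generation 3.
At generation 3 (Girish, Vikram, Neelam) there are 3 shares of (1/12)/3 = 1/36 each.
Living: Girish, Vikram, and Neelam — each takes 1/36.

Aarav 1/12; Chetan 1/12; Falguni 1/12; Girish 1/36; Hemant 1/12; Ishita 1/12; Kavita 1/12; Lakshmi 1/12; Neelam 1/36; Sarita 1/12; Tarun 1/4; Vikram 1/36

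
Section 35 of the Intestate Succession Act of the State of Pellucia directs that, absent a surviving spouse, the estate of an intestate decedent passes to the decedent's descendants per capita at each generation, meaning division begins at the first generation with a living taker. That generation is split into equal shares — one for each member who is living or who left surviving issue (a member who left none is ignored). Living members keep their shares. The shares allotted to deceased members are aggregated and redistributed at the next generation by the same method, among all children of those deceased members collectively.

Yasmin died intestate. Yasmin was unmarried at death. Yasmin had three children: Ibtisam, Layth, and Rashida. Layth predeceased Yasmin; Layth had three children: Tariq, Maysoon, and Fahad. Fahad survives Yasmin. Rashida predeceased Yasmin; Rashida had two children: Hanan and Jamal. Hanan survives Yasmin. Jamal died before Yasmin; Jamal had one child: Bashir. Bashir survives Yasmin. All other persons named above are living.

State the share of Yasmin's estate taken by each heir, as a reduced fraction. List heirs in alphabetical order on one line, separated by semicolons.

Bashir 2/15; Fahad 2/15; Hanan 2/15; Ibtisam 1/3; Maysoon 2/15; Tariq 2/15

There is no surviving spouse, so the entire estate passes to Yasmin's descendants per capita at each generation.
At generation 1 (Ibtisam, Layth, Rashida) there are 3 shares of (1)/3 = 1/3 each.
Living: Ibtisam — each takes 1/3.
Deceased: Layth and Rashida. Their combined 2/3 is pooled and carried to generation 2.
At generation 2 (Tariq, Maysoon, Fahad, Hanan, Jamal) there are 5 shares of (2/3)/5 = 2/15 each.
Living: Tariq, Maysoon, Fahad, and Hanan — each takes 2/15.
Deceased: Jamal. That 2/15 share is carried to generation 3.
At generation 3 (Bashir) there are 1 shares of (2/15)/1 = 2/15 each.
Living: Bashir — each takes 2/15.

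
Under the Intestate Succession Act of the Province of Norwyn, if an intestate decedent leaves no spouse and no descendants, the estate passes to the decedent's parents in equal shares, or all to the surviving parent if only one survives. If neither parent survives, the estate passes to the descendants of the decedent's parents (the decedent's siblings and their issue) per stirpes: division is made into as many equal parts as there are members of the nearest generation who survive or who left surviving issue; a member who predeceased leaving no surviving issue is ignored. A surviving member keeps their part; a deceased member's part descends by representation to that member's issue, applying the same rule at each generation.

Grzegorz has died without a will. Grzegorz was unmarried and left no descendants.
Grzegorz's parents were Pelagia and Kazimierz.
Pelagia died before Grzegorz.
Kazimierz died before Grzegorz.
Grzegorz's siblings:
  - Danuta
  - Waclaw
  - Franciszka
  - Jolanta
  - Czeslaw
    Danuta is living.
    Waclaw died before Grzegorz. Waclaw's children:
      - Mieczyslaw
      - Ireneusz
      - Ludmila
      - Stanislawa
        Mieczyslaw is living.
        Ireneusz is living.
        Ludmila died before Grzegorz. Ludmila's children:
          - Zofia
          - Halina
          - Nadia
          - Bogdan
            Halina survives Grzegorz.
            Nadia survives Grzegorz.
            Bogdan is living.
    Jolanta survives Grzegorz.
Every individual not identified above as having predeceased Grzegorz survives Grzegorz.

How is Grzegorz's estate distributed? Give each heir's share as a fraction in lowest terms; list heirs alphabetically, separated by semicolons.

Bogdan 1/80; Czeslaw 1/5; Danuta 1/5; Franciszka 1/5; Halina 1/80; Ireneusz 1/20; Jolanta 1/5; Mieczyslaw 1/20; Nadia 1/80; Stanislawa 1/20; Zofia 1/80

Neither parent survives and there are no descendants, so the estate passes to Grzegorz's siblings and their issue per stirpes.
The estate is divided into 5 equal shares of 1/5 among Danuta, Waclaw, Franciszka, Jolanta, Czeslaw.
Danuta is living and takes 1/5.
Waclaw predeceased; the 1/5 allotted to Waclaw's branch passes to Waclaw's issue by representation.
The 1/5 is divided into 4 equal shares of 1/20 among Mieczyslaw, Ireneusz, Ludmila, Stanislawa.
Mieczyslaw is living and takes 1/20.
Ireneusz is living and takes 1/20.
Ludmila predeceased; the 1/20 allotted to Ludmila's branch passes to Ludmila's issue by representation.
The 1/20 is divided into 4 equal shares of 1/80 among Zofia, Halina, Nadia, Bogdan.
Zofia is living and takes 1/80.
Halina is living and takes 1/80.
Nadia is living and takes 1/80.
Bogdan is living and takes 1/80.
Stanislawa is living and takes 1/20.
Franciszka is living and takes 1/5.
Jolanta is living and takes 1/5.
Czeslaw is living and takes 1/5.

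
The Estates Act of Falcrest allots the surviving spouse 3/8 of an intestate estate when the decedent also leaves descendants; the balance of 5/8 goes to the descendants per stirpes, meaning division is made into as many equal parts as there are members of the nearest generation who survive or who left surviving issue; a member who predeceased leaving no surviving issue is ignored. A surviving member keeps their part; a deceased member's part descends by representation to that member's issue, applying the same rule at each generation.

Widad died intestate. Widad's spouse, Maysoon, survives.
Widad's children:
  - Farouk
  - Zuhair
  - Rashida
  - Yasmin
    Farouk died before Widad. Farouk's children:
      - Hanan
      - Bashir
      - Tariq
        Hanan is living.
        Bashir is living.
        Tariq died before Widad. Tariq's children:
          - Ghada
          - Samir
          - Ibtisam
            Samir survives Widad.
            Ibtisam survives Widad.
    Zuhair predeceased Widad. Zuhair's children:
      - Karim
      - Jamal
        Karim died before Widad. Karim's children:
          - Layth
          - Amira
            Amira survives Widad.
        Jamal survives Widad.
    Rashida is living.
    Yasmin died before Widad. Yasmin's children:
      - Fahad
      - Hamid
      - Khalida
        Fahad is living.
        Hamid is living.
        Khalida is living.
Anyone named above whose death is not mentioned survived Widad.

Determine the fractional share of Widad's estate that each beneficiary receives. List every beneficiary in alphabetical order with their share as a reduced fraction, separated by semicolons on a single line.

Maysoon, as surviving spouse, takes 3/8.
The remaining 5/8 passes to Widad's descendants per stirpes.
The 5/8 is divided into 4 equal shares of 5/32 among Farouk, Zuhair, Rashida, Yasmin.
Farouk predeceased; the 5/32 allotted to Farouk's branch passes to Farouk's issue by representation.
The 5/32 is divided into 3 equal shares of 5/96 among Hanan, Bashir, Tariq.
Hanan is living and takes 5/96.
Bashir is living and takes 5/96.
Tariq predeceased; the 5/96 allotted to Tariq's branch passes to Tariq's issue by representation.
The 5/96 is divided into 3 equal shares of 5/288 among Ghada, Samir, Ibtisam.
Ghada is living and takes 5/288.
Samir is living and takes 5/288.
Ibtisam is living and takes 5/288.
Zuhair predeceased; the 5/32 allotted to Zuhair's branch passes to Zuhair's issue by representation.
The 5/32 is divided into 2 equal shares of 5/64 among Karim, Jamal.
Karim predeceased; the 5/64 allotted to Karim's branch passes to Karim's issue by representation.
The 5/64 is divided into 2 equal shares of 5/128 among Layth, Amira.
Layth is living and takes 5/128.
Amira is living and takes 5/128.
Jamal is living and takes 5/64.
Rashida is living and takes 5/32.
Yasmin predeceased; the 5/32 allotted to Yasmin's branch passes to Yasmin's issue by representation.
The 5/32 is divided into 3 equal shares of 5/96 among Fahad, Hamid, Khalida.
Fahad is living and takes 5/96.
Hamid is living and takes 5/96.
Khalida is living and takes 5/96.

Amira 5/128; Bashir 5/96; Fahad 5/96; Ghada 5/288; Hamid 5/96; Hanan 5/96; Ibtisam 5/288; Jamal 5/64; Khalida 5/96; Layth 5/128; Maysoon 3/8; Rashida 5/32; Samir 5/288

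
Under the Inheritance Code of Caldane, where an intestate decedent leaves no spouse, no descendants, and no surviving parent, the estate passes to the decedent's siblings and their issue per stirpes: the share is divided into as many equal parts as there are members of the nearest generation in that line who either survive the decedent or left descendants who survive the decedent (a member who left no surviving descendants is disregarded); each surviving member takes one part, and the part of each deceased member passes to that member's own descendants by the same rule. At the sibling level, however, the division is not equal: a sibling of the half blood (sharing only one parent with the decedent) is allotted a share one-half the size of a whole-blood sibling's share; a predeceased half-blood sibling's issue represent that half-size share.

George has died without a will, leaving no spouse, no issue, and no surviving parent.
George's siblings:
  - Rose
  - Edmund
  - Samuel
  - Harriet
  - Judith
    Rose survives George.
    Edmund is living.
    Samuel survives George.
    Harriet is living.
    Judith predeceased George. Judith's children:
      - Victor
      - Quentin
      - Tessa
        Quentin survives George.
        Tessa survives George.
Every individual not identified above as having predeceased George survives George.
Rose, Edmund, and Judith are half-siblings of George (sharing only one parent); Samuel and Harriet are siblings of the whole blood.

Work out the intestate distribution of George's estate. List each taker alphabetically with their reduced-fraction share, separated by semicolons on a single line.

Edmund 1/7; Harriet 2/7; Quentin 1/21; Rose 1/7; Samuel 2/7; Tessa 1/21; Victor 1/21

No spouse, descendants, or parent survives, so the estate passes to George's siblings per stirpes.
Half-blood siblings count for one-half the weight of whole-blood siblings at the initial division.
Dividing 1 in proportion to weights (total weight 7/2): Rose (weight 1/2) → 1/7; Edmund (weight 1/2) → 1/7; Samuel (weight 1) → 2/7; Harriet (weight 1) → 2/7; Judith (weight 1/2) → 1/7.
Rose is living and takes 1/7.
Edmund is living and takes 1/7.
Samuel is living and takes 2/7.
Harriet is living and takes 2/7.
Judith predeceased; the 1/7 allotted to Judith's branch passes to Judith's issue by representation.
The 1/7 is divided into 3 equal shares of 1/21 among Victor, Quentin, Tessa.
Victor is living and takes 1/21.
Quentin is living and takes 1/21.
Tessa is living and takes 1/21.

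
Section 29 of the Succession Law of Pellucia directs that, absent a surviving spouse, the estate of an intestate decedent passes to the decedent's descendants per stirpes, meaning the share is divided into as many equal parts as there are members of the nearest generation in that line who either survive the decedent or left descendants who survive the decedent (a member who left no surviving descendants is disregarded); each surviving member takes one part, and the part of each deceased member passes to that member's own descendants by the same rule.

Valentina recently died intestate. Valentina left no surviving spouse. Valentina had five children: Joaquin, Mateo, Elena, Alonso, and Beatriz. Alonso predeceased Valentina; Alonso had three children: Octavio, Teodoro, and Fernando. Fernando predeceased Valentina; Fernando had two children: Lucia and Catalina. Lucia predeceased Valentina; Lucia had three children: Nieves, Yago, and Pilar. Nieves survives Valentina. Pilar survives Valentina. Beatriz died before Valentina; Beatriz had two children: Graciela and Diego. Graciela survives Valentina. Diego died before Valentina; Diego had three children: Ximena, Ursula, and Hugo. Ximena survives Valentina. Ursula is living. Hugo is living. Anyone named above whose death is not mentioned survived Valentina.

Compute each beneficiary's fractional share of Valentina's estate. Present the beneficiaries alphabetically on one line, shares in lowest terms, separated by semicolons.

There is no surviving spouse, so the entire estate passes to Valentina's descendants per stirpes.
The estate is divided into 5 equal shares of 1/5 among Joaquin, Mateo, Elena, Alonso, Beatriz.
Joaquin is living and takes 1/5.
Mateo is living and takes 1/5.
Elena is living and takes 1/5.
Alonso predeceased; the 1/5 allotted to Alonso's branch passes to Alonso's issue by representation.
The 1/5 is divided into 3 equal shares of 1/15 among Octavio, Teodoro, Fernando.
Octavio is living and takes 1/15.
Teodoro is living and takes 1/15.
Fernando predeceased; the 1/15 allotted to Fernando's branch passes to Fernando's issue by representation.
The 1/15 is divided into 2 equal shares of 1/30 among Lucia, Catalina.
Lucia predeceased; the 1/30 allotted to Lucia's branch passes to Lucia's issue by representation.
The 1/30 is divided into 3 equal shares of 1/90 among Nieves, Yago, Pilar.
Nieves is living and takes 1/90.
Yago is living and takes 1/90.
Pilar is living and takes 1/90.
Catalina is living and takes 1/30.
Beatriz predeceased; the 1/5 allotted to Beatriz's branch passes to Beatriz's issue by representation.
The 1/5 is divided into 2 equal shares of 1/10 among Graciela, Diego.
Graciela is living and takes 1/10.
Diego predeceased; the 1/10 allotted to Diego's branch passes to Diego's issue by representation.
The 1/10 is divided into 3 equal shares of 1/30 among Ximena, Ursula, Hugo.
Ximena is living and takes 1/30.
Ursula is living and takes 1/30.
Hugo is living and takes 1/30.

Catalina 1/30; Elena 1/5; Graciela 1/10; Hugo 1/30; Joaquin 1/5; Mateo 1/5; Nieves 1/90; Octavio 1/15; Pilar 1/90; Teodoro 1/15; Ursula 1/30; Ximena 1/30; Yago 1/90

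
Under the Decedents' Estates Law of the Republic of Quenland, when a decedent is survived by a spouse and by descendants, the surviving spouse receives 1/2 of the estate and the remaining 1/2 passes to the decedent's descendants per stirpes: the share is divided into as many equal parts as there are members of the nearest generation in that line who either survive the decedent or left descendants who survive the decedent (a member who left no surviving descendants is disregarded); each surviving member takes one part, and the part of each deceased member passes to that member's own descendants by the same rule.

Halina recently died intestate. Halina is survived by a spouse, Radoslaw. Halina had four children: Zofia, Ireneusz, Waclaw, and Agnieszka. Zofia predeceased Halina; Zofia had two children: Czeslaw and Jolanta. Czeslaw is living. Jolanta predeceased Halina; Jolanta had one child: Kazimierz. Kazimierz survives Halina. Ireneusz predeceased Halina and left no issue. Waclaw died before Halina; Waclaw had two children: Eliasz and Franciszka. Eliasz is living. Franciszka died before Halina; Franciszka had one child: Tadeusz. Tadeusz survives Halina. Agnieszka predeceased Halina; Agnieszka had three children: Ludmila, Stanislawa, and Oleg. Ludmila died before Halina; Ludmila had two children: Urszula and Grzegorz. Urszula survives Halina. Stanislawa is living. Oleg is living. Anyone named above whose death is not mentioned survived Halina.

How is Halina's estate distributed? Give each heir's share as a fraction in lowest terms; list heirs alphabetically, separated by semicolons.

Czeslaw 1/12; Eliasz 1/12; Grzegorz 1/36; Kazimierz 1/12; Oleg 1/18; Radoslaw 1/2; Stanislawa 1/18; Tadeusz 1/12; Urszula 1/36

Radoslaw, as surviving spouse, takes 1/2.
The remaining 1/2 passes to Halina's descendants per stirpes.
Ireneusz left no surviving issue, so that branch lapses and is disregarded.
The 1/2 is divided into 3 equal shares of 1/6 among Zofia, Waclaw, Agnieszka.
Zofia predeceased; the 1/6 allotted to Zofia's branch passes to Zofia's issue by representation.
The 1/6 is divided into 2 equal shares of 1/12 among Czeslaw, Jolanta.
Czeslaw is living and takes 1/12.
Jolanta predeceased; the 1/12 allotted to Jolanta's branch passes to Jolanta's issue by representation.
Kazimierz is the sole taker at this level and receives the full 1/12.
Waclaw predeceased; the 1/6 allotted to Waclaw's branch passes to Waclaw's issue by representation.
The 1/6 is divided into 2 equal shares of 1/12 among Eliasz, Franciszka.
Eliasz is living and takes 1/12.
Franciszka predeceased; the 1/12 allotted to Franciszka's branch passes to Franciszka's issue by representation.
Tadeusz is the sole taker at this level and receives the full 1/12.
Agnieszka predeceased; the 1/6 allotted to Agnieszka's branch passes to Agnieszka's issue by representation.
The 1/6 is divided into 3 equal shares of 1/18 among Ludmila, Stanislawa, Oleg.
Ludmila predeceased; the 1/18 allotted to Ludmila's branch passes to Ludmila's issue by representation.
The 1/18 is divided into 2 equal shares of 1/36 among Urszula, Grzegorz.
Urszula is living and takes 1/36.
Grzegorz is living and takes 1/36.
Stanislawa is living and takes 1/18.
Oleg is living and takes 1/18.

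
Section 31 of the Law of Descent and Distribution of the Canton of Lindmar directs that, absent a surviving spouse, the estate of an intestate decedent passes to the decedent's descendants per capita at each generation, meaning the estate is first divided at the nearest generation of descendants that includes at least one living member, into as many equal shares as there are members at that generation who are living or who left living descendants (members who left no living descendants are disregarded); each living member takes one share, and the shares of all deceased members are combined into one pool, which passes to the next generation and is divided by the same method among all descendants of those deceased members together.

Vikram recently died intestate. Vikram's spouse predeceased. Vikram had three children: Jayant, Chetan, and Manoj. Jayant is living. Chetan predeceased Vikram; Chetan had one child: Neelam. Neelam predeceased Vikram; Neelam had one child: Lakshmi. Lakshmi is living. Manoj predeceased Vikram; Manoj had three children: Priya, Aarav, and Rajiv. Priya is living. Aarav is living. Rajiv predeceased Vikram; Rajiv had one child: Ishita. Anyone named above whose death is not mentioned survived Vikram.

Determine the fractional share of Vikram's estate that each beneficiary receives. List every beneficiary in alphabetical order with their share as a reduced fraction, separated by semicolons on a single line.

Aarav 1/6; Ishita 1/6; Jayant 1/3; Lakshmi 1/6; Priya 1/6

There is no surviving spouse, so the entire estate passes to Vikram's descendants per capita at each generation.
At generation 1 (Jayant, Chetan, Manoj) there are 3 shares of (1)/3 = 1/3 each.
Living: Jayant — each takes 1/3.
Deceased: Chetan and Manoj. Their combined 2/3 is pooled and carried to generation 2.
At generation 2 (Neelam, Priya, Aarav, Rajiv) there are 4 shares of (2/3)/4 = 1/6 each.
Living: Priya and Aarav — each takes 1/6.
Deceased: Neelam and Rajiv. Their combined 1/3 is pooled and carried to generation 3.
At generation 3 (Lakshmi, Ishita) there are 2 shares of (1/3)/2 = 1/6 each.
Living: Lakshmi and Ishita — each takes 1/6.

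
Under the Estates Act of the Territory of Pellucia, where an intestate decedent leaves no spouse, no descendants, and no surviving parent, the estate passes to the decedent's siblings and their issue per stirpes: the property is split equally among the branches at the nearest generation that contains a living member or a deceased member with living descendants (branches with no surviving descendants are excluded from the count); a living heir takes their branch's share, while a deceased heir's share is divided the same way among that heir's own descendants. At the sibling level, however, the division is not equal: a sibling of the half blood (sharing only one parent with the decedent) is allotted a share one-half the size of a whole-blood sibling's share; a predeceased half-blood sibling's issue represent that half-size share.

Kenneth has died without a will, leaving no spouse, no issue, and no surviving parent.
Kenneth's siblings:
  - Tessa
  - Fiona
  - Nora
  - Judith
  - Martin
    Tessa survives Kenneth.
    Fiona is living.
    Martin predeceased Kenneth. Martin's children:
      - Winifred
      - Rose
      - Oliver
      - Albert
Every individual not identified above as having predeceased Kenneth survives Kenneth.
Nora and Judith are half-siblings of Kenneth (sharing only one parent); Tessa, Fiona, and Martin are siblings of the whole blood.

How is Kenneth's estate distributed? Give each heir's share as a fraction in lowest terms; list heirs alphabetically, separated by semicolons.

Albert 1/16; Fiona 1/4; Judith 1/8; Nora 1/8; Oliver 1/16; Rose 1/16; Tessa 1/4; Winifred 1/16

No spouse, descendants, or parent survives, so the estate passes to Kenneth's siblings per stirpes.
Half-blood siblings count for one-half the weight of whole-blood siblings at the initial division.
Dividing 1 in proportion to weights (total weight 4): Tessa (weight 1) → 1/4; Fiona (weight 1) → 1/4; Nora (weight 1/2) → 1/8; Judith (weight 1/2) → 1/8; Martin (weight 1) → 1/4.
Tessa is living and takes 1/4.
Fiona is living and takes 1/4.
Nora is living and takes 1/8.
Judith is living and takes 1/8.
Martin predeceased; the 1/4 allotted to Martin's branch passes to Martin's issue by representation.
The 1/4 is divided into 4 equal shares of 1/16 among Winifred, Rose, Oliver, Albert.
Winifred is living and takes 1/16.
Rose is living and takes 1/16.
Oliver is living and takes 1/16.
Albert is living and takes 1/16.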